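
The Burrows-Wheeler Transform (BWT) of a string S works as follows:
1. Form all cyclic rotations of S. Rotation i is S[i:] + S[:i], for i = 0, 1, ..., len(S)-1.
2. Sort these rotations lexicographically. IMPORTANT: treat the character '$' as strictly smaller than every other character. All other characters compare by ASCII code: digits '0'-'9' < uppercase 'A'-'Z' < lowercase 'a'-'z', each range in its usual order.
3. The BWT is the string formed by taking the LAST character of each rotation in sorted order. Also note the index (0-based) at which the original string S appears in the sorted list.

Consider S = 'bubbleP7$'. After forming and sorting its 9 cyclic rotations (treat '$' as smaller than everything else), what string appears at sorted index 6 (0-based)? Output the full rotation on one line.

Answer: eP7$bubbl

Derivation:
All 9 rotations (rotation i = S[i:]+S[:i]):
  rot[0] = bubbleP7$
  rot[1] = ubbleP7$b
  rot[2] = bbleP7$bu
  rot[3] = bleP7$bub
  rot[4] = leP7$bubb
  rot[5] = eP7$bubbl
  rot[6] = P7$bubble
  rot[7] = 7$bubbleP
  rot[8] = $bubbleP7
Sorted (with $ < everything):
  sorted[0] = $bubbleP7
  sorted[1] = 7$bubbleP
  sorted[2] = P7$bubble
  sorted[3] = bbleP7$bu
  sorted[4] = bleP7$bub
  sorted[5] = bubbleP7$
  sorted[6] = eP7$bubbl
  sorted[7] = leP7$bubb
  sorted[8] = ubbleP7$b
sorted[6] = eP7$bubbl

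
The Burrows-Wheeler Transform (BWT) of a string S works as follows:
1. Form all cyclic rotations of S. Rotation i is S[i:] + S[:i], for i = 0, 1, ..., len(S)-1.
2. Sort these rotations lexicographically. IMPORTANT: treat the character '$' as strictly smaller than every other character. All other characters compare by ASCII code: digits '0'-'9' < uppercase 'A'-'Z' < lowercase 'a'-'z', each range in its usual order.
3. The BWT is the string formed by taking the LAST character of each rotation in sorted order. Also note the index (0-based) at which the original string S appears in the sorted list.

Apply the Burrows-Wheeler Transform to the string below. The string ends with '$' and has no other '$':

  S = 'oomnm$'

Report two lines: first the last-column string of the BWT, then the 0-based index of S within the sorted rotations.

All 6 rotations (rotation i = S[i:]+S[:i]):
  rot[0] = oomnm$
  rot[1] = omnm$o
  rot[2] = mnm$oo
  rot[3] = nm$oom
  rot[4] = m$oomn
  rot[5] = $oomnm
Sorted (with $ < everything):
  sorted[0] = $oomnm  (last char: 'm')
  sorted[1] = m$oomn  (last char: 'n')
  sorted[2] = mnm$oo  (last char: 'o')
  sorted[3] = nm$oom  (last char: 'm')
  sorted[4] = omnm$o  (last char: 'o')
  sorted[5] = oomnm$  (last char: '$')
Last column: mnomo$
Original string S is at sorted index 5

Answer: mnomo$
5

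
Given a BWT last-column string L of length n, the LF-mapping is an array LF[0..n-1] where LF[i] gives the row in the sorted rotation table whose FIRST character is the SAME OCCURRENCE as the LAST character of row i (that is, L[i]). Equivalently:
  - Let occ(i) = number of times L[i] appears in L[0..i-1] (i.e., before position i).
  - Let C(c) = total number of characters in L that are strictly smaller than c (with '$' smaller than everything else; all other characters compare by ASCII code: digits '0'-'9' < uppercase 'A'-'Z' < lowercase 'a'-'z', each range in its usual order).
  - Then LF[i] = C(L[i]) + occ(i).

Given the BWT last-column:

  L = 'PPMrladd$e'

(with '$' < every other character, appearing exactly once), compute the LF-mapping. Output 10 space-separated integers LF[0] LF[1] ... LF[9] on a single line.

Char counts: '$':1, 'M':1, 'P':2, 'a':1, 'd':2, 'e':1, 'l':1, 'r':1
C (first-col start): C('$')=0, C('M')=1, C('P')=2, C('a')=4, C('d')=5, C('e')=7, C('l')=8, C('r')=9
L[0]='P': occ=0, LF[0]=C('P')+0=2+0=2
L[1]='P': occ=1, LF[1]=C('P')+1=2+1=3
L[2]='M': occ=0, LF[2]=C('M')+0=1+0=1
L[3]='r': occ=0, LF[3]=C('r')+0=9+0=9
L[4]='l': occ=0, LF[4]=C('l')+0=8+0=8
L[5]='a': occ=0, LF[5]=C('a')+0=4+0=4
L[6]='d': occ=0, LF[6]=C('d')+0=5+0=5
L[7]='d': occ=1, LF[7]=C('d')+1=5+1=6
L[8]='$': occ=0, LF[8]=C('$')+0=0+0=0
L[9]='e': occ=0, LF[9]=C('e')+0=7+0=7

Answer: 2 3 1 9 8 4 5 6 0 7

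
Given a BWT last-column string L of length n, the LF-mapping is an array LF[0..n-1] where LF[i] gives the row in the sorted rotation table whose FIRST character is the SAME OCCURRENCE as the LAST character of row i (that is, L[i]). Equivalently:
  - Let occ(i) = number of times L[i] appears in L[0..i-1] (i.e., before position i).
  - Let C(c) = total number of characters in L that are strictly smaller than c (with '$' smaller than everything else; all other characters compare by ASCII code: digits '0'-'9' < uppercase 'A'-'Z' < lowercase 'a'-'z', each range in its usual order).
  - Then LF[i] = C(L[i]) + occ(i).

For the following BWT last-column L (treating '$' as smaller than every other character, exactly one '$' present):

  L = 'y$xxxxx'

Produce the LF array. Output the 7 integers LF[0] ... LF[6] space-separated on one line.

Answer: 6 0 1 2 3 4 5

Derivation:
Char counts: '$':1, 'x':5, 'y':1
C (first-col start): C('$')=0, C('x')=1, C('y')=6
L[0]='y': occ=0, LF[0]=C('y')+0=6+0=6
L[1]='$': occ=0, LF[1]=C('$')+0=0+0=0
L[2]='x': occ=0, LF[2]=C('x')+0=1+0=1
L[3]='x': occ=1, LF[3]=C('x')+1=1+1=2
L[4]='x': occ=2, LF[4]=C('x')+2=1+2=3
L[5]='x': occ=3, LF[5]=C('x')+3=1+3=4
L[6]='x': occ=4, LF[6]=C('x')+4=1+4=5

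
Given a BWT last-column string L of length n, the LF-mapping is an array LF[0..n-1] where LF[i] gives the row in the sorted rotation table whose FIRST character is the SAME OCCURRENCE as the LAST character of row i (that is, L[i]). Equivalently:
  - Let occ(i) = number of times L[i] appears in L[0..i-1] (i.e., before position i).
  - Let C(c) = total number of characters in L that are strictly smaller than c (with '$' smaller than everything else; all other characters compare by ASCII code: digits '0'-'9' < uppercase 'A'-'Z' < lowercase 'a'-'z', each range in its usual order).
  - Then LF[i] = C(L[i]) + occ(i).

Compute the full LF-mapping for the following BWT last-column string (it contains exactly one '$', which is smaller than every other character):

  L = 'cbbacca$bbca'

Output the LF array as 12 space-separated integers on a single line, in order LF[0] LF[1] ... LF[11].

Char counts: '$':1, 'a':3, 'b':4, 'c':4
C (first-col start): C('$')=0, C('a')=1, C('b')=4, C('c')=8
L[0]='c': occ=0, LF[0]=C('c')+0=8+0=8
L[1]='b': occ=0, LF[1]=C('b')+0=4+0=4
L[2]='b': occ=1, LF[2]=C('b')+1=4+1=5
L[3]='a': occ=0, LF[3]=C('a')+0=1+0=1
L[4]='c': occ=1, LF[4]=C('c')+1=8+1=9
L[5]='c': occ=2, LF[5]=C('c')+2=8+2=10
L[6]='a': occ=1, LF[6]=C('a')+1=1+1=2
L[7]='$': occ=0, LF[7]=C('$')+0=0+0=0
L[8]='b': occ=2, LF[8]=C('b')+2=4+2=6
L[9]='b': occ=3, LF[9]=C('b')+3=4+3=7
L[10]='c': occ=3, LF[10]=C('c')+3=8+3=11
L[11]='a': occ=2, LF[11]=C('a')+2=1+2=3

Answer: 8 4 5 1 9 10 2 0 6 7 11 3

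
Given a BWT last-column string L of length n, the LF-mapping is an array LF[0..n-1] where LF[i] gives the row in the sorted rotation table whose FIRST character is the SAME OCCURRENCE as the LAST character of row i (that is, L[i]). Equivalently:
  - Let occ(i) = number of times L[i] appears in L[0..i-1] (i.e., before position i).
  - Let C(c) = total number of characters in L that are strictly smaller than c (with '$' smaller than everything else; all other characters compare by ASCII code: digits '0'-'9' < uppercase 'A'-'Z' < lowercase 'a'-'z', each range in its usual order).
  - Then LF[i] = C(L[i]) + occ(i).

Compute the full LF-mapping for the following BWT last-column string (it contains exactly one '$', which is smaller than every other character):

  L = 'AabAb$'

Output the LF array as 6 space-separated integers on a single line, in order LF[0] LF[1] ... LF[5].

Char counts: '$':1, 'A':2, 'a':1, 'b':2
C (first-col start): C('$')=0, C('A')=1, C('a')=3, C('b')=4
L[0]='A': occ=0, LF[0]=C('A')+0=1+0=1
L[1]='a': occ=0, LF[1]=C('a')+0=3+0=3
L[2]='b': occ=0, LF[2]=C('b')+0=4+0=4
L[3]='A': occ=1, LF[3]=C('A')+1=1+1=2
L[4]='b': occ=1, LF[4]=C('b')+1=4+1=5
L[5]='$': occ=0, LF[5]=C('$')+0=0+0=0

Answer: 1 3 4 2 5 0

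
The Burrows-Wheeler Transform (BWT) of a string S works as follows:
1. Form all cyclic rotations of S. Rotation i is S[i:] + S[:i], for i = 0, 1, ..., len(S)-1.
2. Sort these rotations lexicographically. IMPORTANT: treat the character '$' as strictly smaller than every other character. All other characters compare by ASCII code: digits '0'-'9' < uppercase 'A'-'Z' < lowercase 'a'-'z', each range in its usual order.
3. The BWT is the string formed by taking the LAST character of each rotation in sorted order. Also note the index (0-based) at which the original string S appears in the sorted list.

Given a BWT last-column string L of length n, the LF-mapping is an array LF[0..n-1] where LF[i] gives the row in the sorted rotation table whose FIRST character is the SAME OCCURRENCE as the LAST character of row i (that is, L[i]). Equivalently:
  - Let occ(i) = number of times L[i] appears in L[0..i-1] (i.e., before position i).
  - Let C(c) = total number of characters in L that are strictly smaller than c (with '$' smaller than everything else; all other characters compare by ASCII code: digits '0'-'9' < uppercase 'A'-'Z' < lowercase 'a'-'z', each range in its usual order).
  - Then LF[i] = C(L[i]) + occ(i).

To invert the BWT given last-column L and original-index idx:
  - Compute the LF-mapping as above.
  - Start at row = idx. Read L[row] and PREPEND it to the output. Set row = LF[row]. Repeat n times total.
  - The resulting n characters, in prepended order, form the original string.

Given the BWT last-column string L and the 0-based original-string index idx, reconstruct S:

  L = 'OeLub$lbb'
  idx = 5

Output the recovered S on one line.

LF mapping: 2 6 1 8 3 0 7 4 5
Walk LF starting at row 5, prepending L[row]:
  step 1: row=5, L[5]='$', prepend. Next row=LF[5]=0
  step 2: row=0, L[0]='O', prepend. Next row=LF[0]=2
  step 3: row=2, L[2]='L', prepend. Next row=LF[2]=1
  step 4: row=1, L[1]='e', prepend. Next row=LF[1]=6
  step 5: row=6, L[6]='l', prepend. Next row=LF[6]=7
  step 6: row=7, L[7]='b', prepend. Next row=LF[7]=4
  step 7: row=4, L[4]='b', prepend. Next row=LF[4]=3
  step 8: row=3, L[3]='u', prepend. Next row=LF[3]=8
  step 9: row=8, L[8]='b', prepend. Next row=LF[8]=5
Reversed output: bubbleLO$

Answer: bubbleLO$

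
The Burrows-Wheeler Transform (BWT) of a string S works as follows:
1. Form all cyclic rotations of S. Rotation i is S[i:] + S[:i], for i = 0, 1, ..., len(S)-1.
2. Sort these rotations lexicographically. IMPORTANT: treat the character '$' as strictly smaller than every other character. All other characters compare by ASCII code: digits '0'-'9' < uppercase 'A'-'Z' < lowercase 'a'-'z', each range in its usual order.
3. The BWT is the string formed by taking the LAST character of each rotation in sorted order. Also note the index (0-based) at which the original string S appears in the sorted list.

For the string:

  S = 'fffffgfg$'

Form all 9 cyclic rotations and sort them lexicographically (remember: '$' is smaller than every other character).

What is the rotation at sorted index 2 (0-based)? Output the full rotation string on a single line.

All 9 rotations (rotation i = S[i:]+S[:i]):
  rot[0] = fffffgfg$
  rot[1] = ffffgfg$f
  rot[2] = fffgfg$ff
  rot[3] = ffgfg$fff
  rot[4] = fgfg$ffff
  rot[5] = gfg$fffff
  rot[6] = fg$fffffg
  rot[7] = g$fffffgf
  rot[8] = $fffffgfg
Sorted (with $ < everything):
  sorted[0] = $fffffgfg
  sorted[1] = fffffgfg$
  sorted[2] = ffffgfg$f
  sorted[3] = fffgfg$ff
  sorted[4] = ffgfg$fff
  sorted[5] = fg$fffffg
  sorted[6] = fgfg$ffff
  sorted[7] = g$fffffgf
  sorted[8] = gfg$fffff
sorted[2] = ffffgfg$f

Answer: ffffgfg$f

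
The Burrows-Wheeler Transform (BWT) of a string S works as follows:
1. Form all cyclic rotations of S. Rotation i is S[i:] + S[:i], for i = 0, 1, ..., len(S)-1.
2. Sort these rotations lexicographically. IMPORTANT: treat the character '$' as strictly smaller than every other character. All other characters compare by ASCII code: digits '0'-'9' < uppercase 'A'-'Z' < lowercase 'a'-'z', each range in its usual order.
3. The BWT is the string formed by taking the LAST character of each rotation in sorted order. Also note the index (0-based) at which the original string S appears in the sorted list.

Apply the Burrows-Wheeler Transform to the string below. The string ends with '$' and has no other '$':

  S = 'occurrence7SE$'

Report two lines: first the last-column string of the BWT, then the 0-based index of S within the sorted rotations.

All 14 rotations (rotation i = S[i:]+S[:i]):
  rot[0] = occurrence7SE$
  rot[1] = ccurrence7SE$o
  rot[2] = currence7SE$oc
  rot[3] = urrence7SE$occ
  rot[4] = rrence7SE$occu
  rot[5] = rence7SE$occur
  rot[6] = ence7SE$occurr
  rot[7] = nce7SE$occurre
  rot[8] = ce7SE$occurren
  rot[9] = e7SE$occurrenc
  rot[10] = 7SE$occurrence
  rot[11] = SE$occurrence7
  rot[12] = E$occurrence7S
  rot[13] = $occurrence7SE
Sorted (with $ < everything):
  sorted[0] = $occurrence7SE  (last char: 'E')
  sorted[1] = 7SE$occurrence  (last char: 'e')
  sorted[2] = E$occurrence7S  (last char: 'S')
  sorted[3] = SE$occurrence7  (last char: '7')
  sorted[4] = ccurrence7SE$o  (last char: 'o')
  sorted[5] = ce7SE$occurren  (last char: 'n')
  sorted[6] = currence7SE$oc  (last char: 'c')
  sorted[7] = e7SE$occurrenc  (last char: 'c')
  sorted[8] = ence7SE$occurr  (last char: 'r')
  sorted[9] = nce7SE$occurre  (last char: 'e')
  sorted[10] = occurrence7SE$  (last char: '$')
  sorted[11] = rence7SE$occur  (last char: 'r')
  sorted[12] = rrence7SE$occu  (last char: 'u')
  sorted[13] = urrence7SE$occ  (last char: 'c')
Last column: EeS7onccre$ruc
Original string S is at sorted index 10

Answer: EeS7onccre$ruc
10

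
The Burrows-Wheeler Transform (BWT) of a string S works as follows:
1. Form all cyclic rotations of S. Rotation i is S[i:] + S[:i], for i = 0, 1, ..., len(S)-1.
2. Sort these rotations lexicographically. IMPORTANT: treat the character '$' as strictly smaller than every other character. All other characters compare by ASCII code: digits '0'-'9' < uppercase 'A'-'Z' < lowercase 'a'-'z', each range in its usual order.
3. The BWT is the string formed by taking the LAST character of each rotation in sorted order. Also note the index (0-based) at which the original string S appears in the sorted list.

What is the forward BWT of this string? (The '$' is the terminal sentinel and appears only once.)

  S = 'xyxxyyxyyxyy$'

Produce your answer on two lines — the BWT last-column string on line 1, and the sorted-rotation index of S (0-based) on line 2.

Answer: yy$yyxyxyyxxx
2

Derivation:
All 13 rotations (rotation i = S[i:]+S[:i]):
  rot[0] = xyxxyyxyyxyy$
  rot[1] = yxxyyxyyxyy$x
  rot[2] = xxyyxyyxyy$xy
  rot[3] = xyyxyyxyy$xyx
  rot[4] = yyxyyxyy$xyxx
  rot[5] = yxyyxyy$xyxxy
  rot[6] = xyyxyy$xyxxyy
  rot[7] = yyxyy$xyxxyyx
  rot[8] = yxyy$xyxxyyxy
  rot[9] = xyy$xyxxyyxyy
  rot[10] = yy$xyxxyyxyyx
  rot[11] = y$xyxxyyxyyxy
  rot[12] = $xyxxyyxyyxyy
Sorted (with $ < everything):
  sorted[0] = $xyxxyyxyyxyy  (last char: 'y')
  sorted[1] = xxyyxyyxyy$xy  (last char: 'y')
  sorted[2] = xyxxyyxyyxyy$  (last char: '$')
  sorted[3] = xyy$xyxxyyxyy  (last char: 'y')
  sorted[4] = xyyxyy$xyxxyy  (last char: 'y')
  sorted[5] = xyyxyyxyy$xyx  (last char: 'x')
  sorted[6] = y$xyxxyyxyyxy  (last char: 'y')
  sorted[7] = yxxyyxyyxyy$x  (last char: 'x')
  sorted[8] = yxyy$xyxxyyxy  (last char: 'y')
  sorted[9] = yxyyxyy$xyxxy  (last char: 'y')
  sorted[10] = yy$xyxxyyxyyx  (last char: 'x')
  sorted[11] = yyxyy$xyxxyyx  (last char: 'x')
  sorted[12] = yyxyyxyy$xyxx  (last char: 'x')
Last column: yy$yyxyxyyxxx
Original string S is at sorted index 2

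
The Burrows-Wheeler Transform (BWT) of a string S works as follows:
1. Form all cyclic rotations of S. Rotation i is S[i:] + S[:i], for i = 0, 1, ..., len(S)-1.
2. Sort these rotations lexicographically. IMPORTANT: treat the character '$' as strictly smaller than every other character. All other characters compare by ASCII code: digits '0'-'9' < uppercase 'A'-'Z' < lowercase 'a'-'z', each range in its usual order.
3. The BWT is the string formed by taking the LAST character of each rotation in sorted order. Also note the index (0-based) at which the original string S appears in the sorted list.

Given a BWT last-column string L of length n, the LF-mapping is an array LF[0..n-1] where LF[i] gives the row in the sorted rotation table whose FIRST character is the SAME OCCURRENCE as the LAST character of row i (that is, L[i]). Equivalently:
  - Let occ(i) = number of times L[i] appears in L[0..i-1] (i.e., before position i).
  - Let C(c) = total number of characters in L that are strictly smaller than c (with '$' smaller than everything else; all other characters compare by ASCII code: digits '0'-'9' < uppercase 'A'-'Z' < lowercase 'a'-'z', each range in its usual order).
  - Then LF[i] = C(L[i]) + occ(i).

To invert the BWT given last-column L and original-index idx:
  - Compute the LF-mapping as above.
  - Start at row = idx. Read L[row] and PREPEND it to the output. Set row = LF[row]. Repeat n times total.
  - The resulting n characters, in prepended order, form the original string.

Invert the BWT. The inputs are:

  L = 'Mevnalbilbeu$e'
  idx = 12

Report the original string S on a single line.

LF mapping: 1 5 13 11 2 9 3 8 10 4 6 12 0 7
Walk LF starting at row 12, prepending L[row]:
  step 1: row=12, L[12]='$', prepend. Next row=LF[12]=0
  step 2: row=0, L[0]='M', prepend. Next row=LF[0]=1
  step 3: row=1, L[1]='e', prepend. Next row=LF[1]=5
  step 4: row=5, L[5]='l', prepend. Next row=LF[5]=9
  step 5: row=9, L[9]='b', prepend. Next row=LF[9]=4
  step 6: row=4, L[4]='a', prepend. Next row=LF[4]=2
  step 7: row=2, L[2]='v', prepend. Next row=LF[2]=13
  step 8: row=13, L[13]='e', prepend. Next row=LF[13]=7
  step 9: row=7, L[7]='i', prepend. Next row=LF[7]=8
  step 10: row=8, L[8]='l', prepend. Next row=LF[8]=10
  step 11: row=10, L[10]='e', prepend. Next row=LF[10]=6
  step 12: row=6, L[6]='b', prepend. Next row=LF[6]=3
  step 13: row=3, L[3]='n', prepend. Next row=LF[3]=11
  step 14: row=11, L[11]='u', prepend. Next row=LF[11]=12
Reversed output: unbelievableM$

Answer: unbelievableM$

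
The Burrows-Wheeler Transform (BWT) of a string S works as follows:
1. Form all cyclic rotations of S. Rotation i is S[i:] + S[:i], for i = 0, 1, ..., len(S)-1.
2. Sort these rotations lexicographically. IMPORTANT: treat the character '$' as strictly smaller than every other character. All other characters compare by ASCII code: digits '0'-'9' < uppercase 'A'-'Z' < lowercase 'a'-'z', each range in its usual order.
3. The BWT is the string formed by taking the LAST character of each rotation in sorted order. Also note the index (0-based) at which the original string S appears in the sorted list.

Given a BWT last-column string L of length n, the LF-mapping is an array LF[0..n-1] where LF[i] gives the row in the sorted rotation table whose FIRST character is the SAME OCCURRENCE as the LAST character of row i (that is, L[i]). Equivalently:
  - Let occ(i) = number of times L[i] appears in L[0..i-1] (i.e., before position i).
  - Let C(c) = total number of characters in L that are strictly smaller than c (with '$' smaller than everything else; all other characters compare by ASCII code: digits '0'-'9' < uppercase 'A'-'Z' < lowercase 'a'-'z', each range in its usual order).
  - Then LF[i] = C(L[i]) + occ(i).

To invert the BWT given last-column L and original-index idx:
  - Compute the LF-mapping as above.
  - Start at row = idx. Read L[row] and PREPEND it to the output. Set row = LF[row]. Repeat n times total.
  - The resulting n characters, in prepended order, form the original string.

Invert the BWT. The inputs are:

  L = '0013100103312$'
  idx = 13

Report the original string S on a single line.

LF mapping: 1 2 6 11 7 3 4 8 5 12 13 9 10 0
Walk LF starting at row 13, prepending L[row]:
  step 1: row=13, L[13]='$', prepend. Next row=LF[13]=0
  step 2: row=0, L[0]='0', prepend. Next row=LF[0]=1
  step 3: row=1, L[1]='0', prepend. Next row=LF[1]=2
  step 4: row=2, L[2]='1', prepend. Next row=LF[2]=6
  step 5: row=6, L[6]='0', prepend. Next row=LF[6]=4
  step 6: row=4, L[4]='1', prepend. Next row=LF[4]=7
  step 7: row=7, L[7]='1', prepend. Next row=LF[7]=8
  step 8: row=8, L[8]='0', prepend. Next row=LF[8]=5
  step 9: row=5, L[5]='0', prepend. Next row=LF[5]=3
  step 10: row=3, L[3]='3', prepend. Next row=LF[3]=11
  step 11: row=11, L[11]='1', prepend. Next row=LF[11]=9
  step 12: row=9, L[9]='3', prepend. Next row=LF[9]=12
  step 13: row=12, L[12]='2', prepend. Next row=LF[12]=10
  step 14: row=10, L[10]='3', prepend. Next row=LF[10]=13
Reversed output: 3231300110100$

Answer: 3231300110100$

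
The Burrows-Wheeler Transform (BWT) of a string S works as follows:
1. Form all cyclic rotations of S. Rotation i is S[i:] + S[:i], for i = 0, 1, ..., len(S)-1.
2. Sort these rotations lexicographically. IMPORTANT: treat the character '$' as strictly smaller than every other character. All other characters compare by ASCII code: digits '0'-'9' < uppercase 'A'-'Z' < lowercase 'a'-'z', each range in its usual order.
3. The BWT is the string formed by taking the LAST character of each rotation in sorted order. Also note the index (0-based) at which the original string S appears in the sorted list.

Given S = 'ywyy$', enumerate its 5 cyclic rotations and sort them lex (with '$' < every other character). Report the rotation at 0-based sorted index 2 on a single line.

All 5 rotations (rotation i = S[i:]+S[:i]):
  rot[0] = ywyy$
  rot[1] = wyy$y
  rot[2] = yy$yw
  rot[3] = y$ywy
  rot[4] = $ywyy
Sorted (with $ < everything):
  sorted[0] = $ywyy
  sorted[1] = wyy$y
  sorted[2] = y$ywy
  sorted[3] = ywyy$
  sorted[4] = yy$yw
sorted[2] = y$ywy

Answer: y$ywy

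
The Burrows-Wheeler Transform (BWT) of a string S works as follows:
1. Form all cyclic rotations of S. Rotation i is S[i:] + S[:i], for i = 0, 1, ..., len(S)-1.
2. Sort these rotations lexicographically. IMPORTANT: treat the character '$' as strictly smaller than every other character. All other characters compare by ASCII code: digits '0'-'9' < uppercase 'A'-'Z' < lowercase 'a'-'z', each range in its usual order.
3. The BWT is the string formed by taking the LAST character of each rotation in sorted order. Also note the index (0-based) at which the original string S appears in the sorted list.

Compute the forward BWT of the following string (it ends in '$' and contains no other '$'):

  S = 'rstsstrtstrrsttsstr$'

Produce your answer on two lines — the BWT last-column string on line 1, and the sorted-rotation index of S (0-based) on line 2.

Answer: rtt$rtttstsrrssstsrs
3

Derivation:
All 20 rotations (rotation i = S[i:]+S[:i]):
  rot[0] = rstsstrtstrrsttsstr$
  rot[1] = stsstrtstrrsttsstr$r
  rot[2] = tsstrtstrrsttsstr$rs
  rot[3] = sstrtstrrsttsstr$rst
  rot[4] = strtstrrsttsstr$rsts
  rot[5] = trtstrrsttsstr$rstss
  rot[6] = rtstrrsttsstr$rstsst
  rot[7] = tstrrsttsstr$rstsstr
  rot[8] = strrsttsstr$rstsstrt
  rot[9] = trrsttsstr$rstsstrts
  rot[10] = rrsttsstr$rstsstrtst
  rot[11] = rsttsstr$rstsstrtstr
  rot[12] = sttsstr$rstsstrtstrr
  rot[13] = ttsstr$rstsstrtstrrs
  rot[14] = tsstr$rstsstrtstrrst
  rot[15] = sstr$rstsstrtstrrstt
  rot[16] = str$rstsstrtstrrstts
  rot[17] = tr$rstsstrtstrrsttss
  rot[18] = r$rstsstrtstrrsttsst
  rot[19] = $rstsstrtstrrsttsstr
Sorted (with $ < everything):
  sorted[0] = $rstsstrtstrrsttsstr  (last char: 'r')
  sorted[1] = r$rstsstrtstrrsttsst  (last char: 't')
  sorted[2] = rrsttsstr$rstsstrtst  (last char: 't')
  sorted[3] = rstsstrtstrrsttsstr$  (last char: '$')
  sorted[4] = rsttsstr$rstsstrtstr  (last char: 'r')
  sorted[5] = rtstrrsttsstr$rstsst  (last char: 't')
  sorted[6] = sstr$rstsstrtstrrstt  (last char: 't')
  sorted[7] = sstrtstrrsttsstr$rst  (last char: 't')
  sorted[8] = str$rstsstrtstrrstts  (last char: 's')
  sorted[9] = strrsttsstr$rstsstrt  (last char: 't')
  sorted[10] = strtstrrsttsstr$rsts  (last char: 's')
  sorted[11] = stsstrtstrrsttsstr$r  (last char: 'r')
  sorted[12] = sttsstr$rstsstrtstrr  (last char: 'r')
  sorted[13] = tr$rstsstrtstrrsttss  (last char: 's')
  sorted[14] = trrsttsstr$rstsstrts  (last char: 's')
  sorted[15] = trtstrrsttsstr$rstss  (last char: 's')
  sorted[16] = tsstr$rstsstrtstrrst  (last char: 't')
  sorted[17] = tsstrtstrrsttsstr$rs  (last char: 's')
  sorted[18] = tstrrsttsstr$rstsstr  (last char: 'r')
  sorted[19] = ttsstr$rstsstrtstrrs  (last char: 's')
Last column: rtt$rtttstsrrssstsrs
Original string S is at sorted index 3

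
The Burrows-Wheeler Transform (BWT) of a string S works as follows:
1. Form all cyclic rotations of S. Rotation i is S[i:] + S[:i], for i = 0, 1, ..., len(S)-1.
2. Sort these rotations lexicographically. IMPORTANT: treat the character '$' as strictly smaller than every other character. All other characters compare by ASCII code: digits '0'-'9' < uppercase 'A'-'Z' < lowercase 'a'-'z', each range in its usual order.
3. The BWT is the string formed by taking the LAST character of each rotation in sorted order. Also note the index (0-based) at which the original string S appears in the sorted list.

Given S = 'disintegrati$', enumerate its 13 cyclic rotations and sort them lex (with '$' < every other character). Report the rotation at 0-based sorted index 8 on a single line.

Answer: ntegrati$disi

Derivation:
All 13 rotations (rotation i = S[i:]+S[:i]):
  rot[0] = disintegrati$
  rot[1] = isintegrati$d
  rot[2] = sintegrati$di
  rot[3] = integrati$dis
  rot[4] = ntegrati$disi
  rot[5] = tegrati$disin
  rot[6] = egrati$disint
  rot[7] = grati$disinte
  rot[8] = rati$disinteg
  rot[9] = ati$disintegr
  rot[10] = ti$disintegra
  rot[11] = i$disintegrat
  rot[12] = $disintegrati
Sorted (with $ < everything):
  sorted[0] = $disintegrati
  sorted[1] = ati$disintegr
  sorted[2] = disintegrati$
  sorted[3] = egrati$disint
  sorted[4] = grati$disinte
  sorted[5] = i$disintegrat
  sorted[6] = integrati$dis
  sorted[7] = isintegrati$d
  sorted[8] = ntegrati$disi
  sorted[9] = rati$disinteg
  sorted[10] = sintegrati$di
  sorted[11] = tegrati$disin
  sorted[12] = ti$disintegra
sorted[8] = ntegrati$disi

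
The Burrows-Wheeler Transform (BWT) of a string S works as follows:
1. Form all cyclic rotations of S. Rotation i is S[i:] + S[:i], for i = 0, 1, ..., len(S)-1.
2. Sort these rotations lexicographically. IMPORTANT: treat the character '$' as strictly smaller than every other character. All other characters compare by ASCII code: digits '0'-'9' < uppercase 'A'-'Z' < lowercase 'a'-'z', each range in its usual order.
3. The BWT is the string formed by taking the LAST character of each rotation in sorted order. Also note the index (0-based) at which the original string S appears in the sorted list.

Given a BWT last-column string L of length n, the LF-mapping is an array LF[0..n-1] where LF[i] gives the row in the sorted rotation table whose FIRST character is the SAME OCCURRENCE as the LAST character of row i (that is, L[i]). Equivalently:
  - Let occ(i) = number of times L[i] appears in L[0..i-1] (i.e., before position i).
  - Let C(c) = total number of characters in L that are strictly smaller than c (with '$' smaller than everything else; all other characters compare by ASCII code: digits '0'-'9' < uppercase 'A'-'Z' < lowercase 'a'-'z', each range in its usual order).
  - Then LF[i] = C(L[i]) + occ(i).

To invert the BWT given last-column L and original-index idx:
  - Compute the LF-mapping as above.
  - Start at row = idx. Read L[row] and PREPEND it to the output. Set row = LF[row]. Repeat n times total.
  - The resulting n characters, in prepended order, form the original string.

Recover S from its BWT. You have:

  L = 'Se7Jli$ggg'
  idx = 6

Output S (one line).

LF mapping: 3 4 1 2 9 8 0 5 6 7
Walk LF starting at row 6, prepending L[row]:
  step 1: row=6, L[6]='$', prepend. Next row=LF[6]=0
  step 2: row=0, L[0]='S', prepend. Next row=LF[0]=3
  step 3: row=3, L[3]='J', prepend. Next row=LF[3]=2
  step 4: row=2, L[2]='7', prepend. Next row=LF[2]=1
  step 5: row=1, L[1]='e', prepend. Next row=LF[1]=4
  step 6: row=4, L[4]='l', prepend. Next row=LF[4]=9
  step 7: row=9, L[9]='g', prepend. Next row=LF[9]=7
  step 8: row=7, L[7]='g', prepend. Next row=LF[7]=5
  step 9: row=5, L[5]='i', prepend. Next row=LF[5]=8
  step 10: row=8, L[8]='g', prepend. Next row=LF[8]=6
Reversed output: giggle7JS$

Answer: giggle7JS$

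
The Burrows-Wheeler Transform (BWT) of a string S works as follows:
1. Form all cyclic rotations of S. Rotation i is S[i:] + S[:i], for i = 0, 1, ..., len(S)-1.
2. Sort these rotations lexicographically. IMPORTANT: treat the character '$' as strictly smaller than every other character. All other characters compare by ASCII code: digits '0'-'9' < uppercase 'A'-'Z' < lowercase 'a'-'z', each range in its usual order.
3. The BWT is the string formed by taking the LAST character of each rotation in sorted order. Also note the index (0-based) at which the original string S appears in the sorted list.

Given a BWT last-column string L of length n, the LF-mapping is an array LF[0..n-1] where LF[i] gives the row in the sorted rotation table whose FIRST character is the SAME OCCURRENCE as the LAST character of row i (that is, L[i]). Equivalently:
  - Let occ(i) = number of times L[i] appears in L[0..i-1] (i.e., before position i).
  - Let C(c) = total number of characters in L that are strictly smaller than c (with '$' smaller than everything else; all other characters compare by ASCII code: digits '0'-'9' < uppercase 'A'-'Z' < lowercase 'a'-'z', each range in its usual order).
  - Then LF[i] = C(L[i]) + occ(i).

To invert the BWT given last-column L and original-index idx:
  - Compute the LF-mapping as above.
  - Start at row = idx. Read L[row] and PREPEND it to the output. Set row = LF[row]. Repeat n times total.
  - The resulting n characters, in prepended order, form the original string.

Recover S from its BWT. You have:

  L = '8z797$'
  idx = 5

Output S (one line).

LF mapping: 3 5 1 4 2 0
Walk LF starting at row 5, prepending L[row]:
  step 1: row=5, L[5]='$', prepend. Next row=LF[5]=0
  step 2: row=0, L[0]='8', prepend. Next row=LF[0]=3
  step 3: row=3, L[3]='9', prepend. Next row=LF[3]=4
  step 4: row=4, L[4]='7', prepend. Next row=LF[4]=2
  step 5: row=2, L[2]='7', prepend. Next row=LF[2]=1
  step 6: row=1, L[1]='z', prepend. Next row=LF[1]=5
Reversed output: z7798$

Answer: z7798$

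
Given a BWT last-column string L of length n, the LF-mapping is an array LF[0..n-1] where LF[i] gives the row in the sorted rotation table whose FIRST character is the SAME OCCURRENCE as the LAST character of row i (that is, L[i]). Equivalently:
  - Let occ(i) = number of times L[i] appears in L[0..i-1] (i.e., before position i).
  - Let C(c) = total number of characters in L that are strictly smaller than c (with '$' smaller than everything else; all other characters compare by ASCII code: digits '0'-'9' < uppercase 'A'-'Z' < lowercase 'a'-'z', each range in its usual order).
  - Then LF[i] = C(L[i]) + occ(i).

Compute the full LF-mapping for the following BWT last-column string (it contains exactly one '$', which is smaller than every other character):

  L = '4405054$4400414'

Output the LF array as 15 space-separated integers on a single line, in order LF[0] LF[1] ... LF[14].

Char counts: '$':1, '0':4, '1':1, '4':7, '5':2
C (first-col start): C('$')=0, C('0')=1, C('1')=5, C('4')=6, C('5')=13
L[0]='4': occ=0, LF[0]=C('4')+0=6+0=6
L[1]='4': occ=1, LF[1]=C('4')+1=6+1=7
L[2]='0': occ=0, LF[2]=C('0')+0=1+0=1
L[3]='5': occ=0, LF[3]=C('5')+0=13+0=13
L[4]='0': occ=1, LF[4]=C('0')+1=1+1=2
L[5]='5': occ=1, LF[5]=C('5')+1=13+1=14
L[6]='4': occ=2, LF[6]=C('4')+2=6+2=8
L[7]='$': occ=0, LF[7]=C('$')+0=0+0=0
L[8]='4': occ=3, LF[8]=C('4')+3=6+3=9
L[9]='4': occ=4, LF[9]=C('4')+4=6+4=10
L[10]='0': occ=2, LF[10]=C('0')+2=1+2=3
L[11]='0': occ=3, LF[11]=C('0')+3=1+3=4
L[12]='4': occ=5, LF[12]=C('4')+5=6+5=11
L[13]='1': occ=0, LF[13]=C('1')+0=5+0=5
L[14]='4': occ=6, LF[14]=C('4')+6=6+6=12

Answer: 6 7 1 13 2 14 8 0 9 10 3 4 11 5 12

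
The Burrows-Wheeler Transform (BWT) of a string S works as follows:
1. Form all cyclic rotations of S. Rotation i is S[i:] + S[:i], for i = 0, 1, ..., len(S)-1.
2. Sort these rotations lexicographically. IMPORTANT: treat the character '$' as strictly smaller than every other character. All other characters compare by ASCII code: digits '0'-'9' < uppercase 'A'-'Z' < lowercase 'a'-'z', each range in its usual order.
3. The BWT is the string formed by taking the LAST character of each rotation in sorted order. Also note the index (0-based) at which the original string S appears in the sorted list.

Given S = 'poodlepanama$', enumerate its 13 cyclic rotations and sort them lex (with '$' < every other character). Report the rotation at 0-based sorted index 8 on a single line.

Answer: nama$poodlepa

Derivation:
All 13 rotations (rotation i = S[i:]+S[:i]):
  rot[0] = poodlepanama$
  rot[1] = oodlepanama$p
  rot[2] = odlepanama$po
  rot[3] = dlepanama$poo
  rot[4] = lepanama$pood
  rot[5] = epanama$poodl
  rot[6] = panama$poodle
  rot[7] = anama$poodlep
  rot[8] = nama$poodlepa
  rot[9] = ama$poodlepan
  rot[10] = ma$poodlepana
  rot[11] = a$poodlepanam
  rot[12] = $poodlepanama
Sorted (with $ < everything):
  sorted[0] = $poodlepanama
  sorted[1] = a$poodlepanam
  sorted[2] = ama$poodlepan
  sorted[3] = anama$poodlep
  sorted[4] = dlepanama$poo
  sorted[5] = epanama$poodl
  sorted[6] = lepanama$pood
  sorted[7] = ma$poodlepana
  sorted[8] = nama$poodlepa
  sorted[9] = odlepanama$po
  sorted[10] = oodlepanama$p
  sorted[11] = panama$poodle
  sorted[12] = poodlepanama$
sorted[8] = nama$poodlepa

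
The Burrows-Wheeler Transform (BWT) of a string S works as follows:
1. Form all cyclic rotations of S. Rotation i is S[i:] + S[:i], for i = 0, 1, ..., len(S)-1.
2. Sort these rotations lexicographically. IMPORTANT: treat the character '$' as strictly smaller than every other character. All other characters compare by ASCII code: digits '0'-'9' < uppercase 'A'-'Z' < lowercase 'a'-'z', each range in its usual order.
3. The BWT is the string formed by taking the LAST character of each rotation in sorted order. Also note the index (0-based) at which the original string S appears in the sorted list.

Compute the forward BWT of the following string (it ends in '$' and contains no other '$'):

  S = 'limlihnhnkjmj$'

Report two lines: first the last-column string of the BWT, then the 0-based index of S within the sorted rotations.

Answer: jinllmknm$jihh
9

Derivation:
All 14 rotations (rotation i = S[i:]+S[:i]):
  rot[0] = limlihnhnkjmj$
  rot[1] = imlihnhnkjmj$l
  rot[2] = mlihnhnkjmj$li
  rot[3] = lihnhnkjmj$lim
  rot[4] = ihnhnkjmj$liml
  rot[5] = hnhnkjmj$limli
  rot[6] = nhnkjmj$limlih
  rot[7] = hnkjmj$limlihn
  rot[8] = nkjmj$limlihnh
  rot[9] = kjmj$limlihnhn
  rot[10] = jmj$limlihnhnk
  rot[11] = mj$limlihnhnkj
  rot[12] = j$limlihnhnkjm
  rot[13] = $limlihnhnkjmj
Sorted (with $ < everything):
  sorted[0] = $limlihnhnkjmj  (last char: 'j')
  sorted[1] = hnhnkjmj$limli  (last char: 'i')
  sorted[2] = hnkjmj$limlihn  (last char: 'n')
  sorted[3] = ihnhnkjmj$liml  (last char: 'l')
  sorted[4] = imlihnhnkjmj$l  (last char: 'l')
  sorted[5] = j$limlihnhnkjm  (last char: 'm')
  sorted[6] = jmj$limlihnhnk  (last char: 'k')
  sorted[7] = kjmj$limlihnhn  (last char: 'n')
  sorted[8] = lihnhnkjmj$lim  (last char: 'm')
  sorted[9] = limlihnhnkjmj$  (last char: '$')
  sorted[10] = mj$limlihnhnkj  (last char: 'j')
  sorted[11] = mlihnhnkjmj$li  (last char: 'i')
  sorted[12] = nhnkjmj$limlih  (last char: 'h')
  sorted[13] = nkjmj$limlihnh  (last char: 'h')
Last column: jinllmknm$jihh
Original string S is at sorted index 9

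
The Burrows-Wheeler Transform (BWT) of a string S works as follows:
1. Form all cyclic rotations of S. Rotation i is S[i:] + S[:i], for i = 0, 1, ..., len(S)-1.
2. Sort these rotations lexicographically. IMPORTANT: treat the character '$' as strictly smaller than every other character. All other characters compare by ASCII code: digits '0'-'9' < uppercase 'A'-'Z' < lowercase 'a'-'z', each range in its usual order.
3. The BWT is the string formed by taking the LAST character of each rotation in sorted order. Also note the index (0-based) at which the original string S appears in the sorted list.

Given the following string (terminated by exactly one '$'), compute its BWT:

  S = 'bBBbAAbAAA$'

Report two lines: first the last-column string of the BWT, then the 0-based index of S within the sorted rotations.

All 11 rotations (rotation i = S[i:]+S[:i]):
  rot[0] = bBBbAAbAAA$
  rot[1] = BBbAAbAAA$b
  rot[2] = BbAAbAAA$bB
  rot[3] = bAAbAAA$bBB
  rot[4] = AAbAAA$bBBb
  rot[5] = AbAAA$bBBbA
  rot[6] = bAAA$bBBbAA
  rot[7] = AAA$bBBbAAb
  rot[8] = AA$bBBbAAbA
  rot[9] = A$bBBbAAbAA
  rot[10] = $bBBbAAbAAA
Sorted (with $ < everything):
  sorted[0] = $bBBbAAbAAA  (last char: 'A')
  sorted[1] = A$bBBbAAbAA  (last char: 'A')
  sorted[2] = AA$bBBbAAbA  (last char: 'A')
  sorted[3] = AAA$bBBbAAb  (last char: 'b')
  sorted[4] = AAbAAA$bBBb  (last char: 'b')
  sorted[5] = AbAAA$bBBbA  (last char: 'A')
  sorted[6] = BBbAAbAAA$b  (last char: 'b')
  sorted[7] = BbAAbAAA$bB  (last char: 'B')
  sorted[8] = bAAA$bBBbAA  (last char: 'A')
  sorted[9] = bAAbAAA$bBB  (last char: 'B')
  sorted[10] = bBBbAAbAAA$  (last char: '$')
Last column: AAAbbAbBAB$
Original string S is at sorted index 10

Answer: AAAbbAbBAB$
10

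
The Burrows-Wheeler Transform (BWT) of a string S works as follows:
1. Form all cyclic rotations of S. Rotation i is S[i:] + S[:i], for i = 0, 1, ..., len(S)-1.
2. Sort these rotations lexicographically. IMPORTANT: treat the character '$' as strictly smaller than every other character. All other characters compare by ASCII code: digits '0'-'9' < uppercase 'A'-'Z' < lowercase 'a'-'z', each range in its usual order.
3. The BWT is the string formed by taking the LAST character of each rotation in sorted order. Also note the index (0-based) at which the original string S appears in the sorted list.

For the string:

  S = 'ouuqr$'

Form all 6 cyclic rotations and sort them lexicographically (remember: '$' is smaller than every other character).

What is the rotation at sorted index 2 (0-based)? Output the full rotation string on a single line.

All 6 rotations (rotation i = S[i:]+S[:i]):
  rot[0] = ouuqr$
  rot[1] = uuqr$o
  rot[2] = uqr$ou
  rot[3] = qr$ouu
  rot[4] = r$ouuq
  rot[5] = $ouuqr
Sorted (with $ < everything):
  sorted[0] = $ouuqr
  sorted[1] = ouuqr$
  sorted[2] = qr$ouu
  sorted[3] = r$ouuq
  sorted[4] = uqr$ou
  sorted[5] = uuqr$o
sorted[2] = qr$ouu

Answer: qr$ouu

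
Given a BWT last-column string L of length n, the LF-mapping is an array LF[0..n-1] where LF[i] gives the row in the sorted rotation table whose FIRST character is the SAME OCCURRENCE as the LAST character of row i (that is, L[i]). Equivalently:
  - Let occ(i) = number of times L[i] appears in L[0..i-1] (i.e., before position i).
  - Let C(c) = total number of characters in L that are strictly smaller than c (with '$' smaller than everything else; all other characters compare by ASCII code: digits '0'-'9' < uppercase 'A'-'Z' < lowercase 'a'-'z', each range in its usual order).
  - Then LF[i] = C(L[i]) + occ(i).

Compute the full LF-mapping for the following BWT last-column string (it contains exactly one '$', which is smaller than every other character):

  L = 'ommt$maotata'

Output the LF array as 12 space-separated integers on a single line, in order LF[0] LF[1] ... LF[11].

Answer: 7 4 5 9 0 6 1 8 10 2 11 3

Derivation:
Char counts: '$':1, 'a':3, 'm':3, 'o':2, 't':3
C (first-col start): C('$')=0, C('a')=1, C('m')=4, C('o')=7, C('t')=9
L[0]='o': occ=0, LF[0]=C('o')+0=7+0=7
L[1]='m': occ=0, LF[1]=C('m')+0=4+0=4
L[2]='m': occ=1, LF[2]=C('m')+1=4+1=5
L[3]='t': occ=0, LF[3]=C('t')+0=9+0=9
L[4]='$': occ=0, LF[4]=C('$')+0=0+0=0
L[5]='m': occ=2, LF[5]=C('m')+2=4+2=6
L[6]='a': occ=0, LF[6]=C('a')+0=1+0=1
L[7]='o': occ=1, LF[7]=C('o')+1=7+1=8
L[8]='t': occ=1, LF[8]=C('t')+1=9+1=10
L[9]='a': occ=1, LF[9]=C('a')+1=1+1=2
L[10]='t': occ=2, LF[10]=C('t')+2=9+2=11
L[11]='a': occ=2, LF[11]=C('a')+2=1+2=3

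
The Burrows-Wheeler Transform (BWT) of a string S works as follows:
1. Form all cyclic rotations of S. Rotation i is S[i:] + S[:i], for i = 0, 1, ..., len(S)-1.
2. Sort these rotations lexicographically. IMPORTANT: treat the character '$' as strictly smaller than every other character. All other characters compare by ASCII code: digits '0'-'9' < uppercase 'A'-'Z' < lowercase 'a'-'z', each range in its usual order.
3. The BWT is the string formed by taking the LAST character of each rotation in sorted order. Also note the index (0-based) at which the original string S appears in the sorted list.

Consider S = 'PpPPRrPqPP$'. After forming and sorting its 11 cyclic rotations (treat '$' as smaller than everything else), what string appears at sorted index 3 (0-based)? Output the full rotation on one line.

All 11 rotations (rotation i = S[i:]+S[:i]):
  rot[0] = PpPPRrPqPP$
  rot[1] = pPPRrPqPP$P
  rot[2] = PPRrPqPP$Pp
  rot[3] = PRrPqPP$PpP
  rot[4] = RrPqPP$PpPP
  rot[5] = rPqPP$PpPPR
  rot[6] = PqPP$PpPPRr
  rot[7] = qPP$PpPPRrP
  rot[8] = PP$PpPPRrPq
  rot[9] = P$PpPPRrPqP
  rot[10] = $PpPPRrPqPP
Sorted (with $ < everything):
  sorted[0] = $PpPPRrPqPP
  sorted[1] = P$PpPPRrPqP
  sorted[2] = PP$PpPPRrPq
  sorted[3] = PPRrPqPP$Pp
  sorted[4] = PRrPqPP$PpP
  sorted[5] = PpPPRrPqPP$
  sorted[6] = PqPP$PpPPRr
  sorted[7] = RrPqPP$PpPP
  sorted[8] = pPPRrPqPP$P
  sorted[9] = qPP$PpPPRrP
  sorted[10] = rPqPP$PpPPR
sorted[3] = PPRrPqPP$Pp

Answer: PPRrPqPP$Pp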